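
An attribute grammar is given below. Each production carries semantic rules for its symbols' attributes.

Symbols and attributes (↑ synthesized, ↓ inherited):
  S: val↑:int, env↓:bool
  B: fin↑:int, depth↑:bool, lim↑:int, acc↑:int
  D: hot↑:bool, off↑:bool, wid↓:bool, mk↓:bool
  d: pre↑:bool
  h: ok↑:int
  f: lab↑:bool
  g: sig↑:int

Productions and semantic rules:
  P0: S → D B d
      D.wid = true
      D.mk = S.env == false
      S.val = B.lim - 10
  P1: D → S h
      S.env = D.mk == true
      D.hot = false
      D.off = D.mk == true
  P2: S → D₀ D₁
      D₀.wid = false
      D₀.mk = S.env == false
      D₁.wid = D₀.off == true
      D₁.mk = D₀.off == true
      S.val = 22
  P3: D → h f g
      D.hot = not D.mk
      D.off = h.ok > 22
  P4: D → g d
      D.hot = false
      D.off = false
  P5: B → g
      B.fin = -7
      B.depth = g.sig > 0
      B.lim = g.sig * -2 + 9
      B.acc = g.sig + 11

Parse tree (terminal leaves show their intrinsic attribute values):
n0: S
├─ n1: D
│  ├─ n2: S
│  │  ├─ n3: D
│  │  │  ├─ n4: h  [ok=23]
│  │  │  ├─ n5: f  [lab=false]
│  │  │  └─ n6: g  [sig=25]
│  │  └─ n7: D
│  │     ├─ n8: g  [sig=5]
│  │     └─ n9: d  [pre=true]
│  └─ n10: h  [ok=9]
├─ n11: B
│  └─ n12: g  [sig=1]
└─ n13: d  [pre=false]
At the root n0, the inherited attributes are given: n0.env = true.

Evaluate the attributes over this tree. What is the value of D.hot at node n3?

1. n0.env = true  [given at root]
2. n1.wid = true  [true]
3. n1.mk = false  [S.env == false]
4. n2.env = false  [D.mk == true]
5. n3.wid = false  [false]
6. n3.mk = true  [S.env == false]
7. n4.ok = 23  [terminal]
8. n5.lab = false  [terminal]
9. n6.sig = 25  [terminal]
10. n3.hot = false  [not D.mk]
11. n3.off = true  [h.ok > 22]
12. n7.wid = true  [D₀.off == true]
13. n7.mk = true  [D₀.off == true]
14. n8.sig = 5  [terminal]
15. n9.pre = true  [terminal]
16. n7.hot = false  [false]
17. n7.off = false  [false]
18. n2.val = 22  [22]
19. n10.ok = 9  [terminal]
20. n1.hot = false  [false]
21. n1.off = false  [D.mk == true]
22. n12.sig = 1  [terminal]
23. n11.fin = -7  [-7]
24. n11.depth = true  [g.sig > 0]
25. n11.lim = 7  [g.sig * -2 + 9]
26. n11.acc = 12  [g.sig + 11]
27. n13.pre = false  [terminal]
28. n0.val = -3  [B.lim - 10]

false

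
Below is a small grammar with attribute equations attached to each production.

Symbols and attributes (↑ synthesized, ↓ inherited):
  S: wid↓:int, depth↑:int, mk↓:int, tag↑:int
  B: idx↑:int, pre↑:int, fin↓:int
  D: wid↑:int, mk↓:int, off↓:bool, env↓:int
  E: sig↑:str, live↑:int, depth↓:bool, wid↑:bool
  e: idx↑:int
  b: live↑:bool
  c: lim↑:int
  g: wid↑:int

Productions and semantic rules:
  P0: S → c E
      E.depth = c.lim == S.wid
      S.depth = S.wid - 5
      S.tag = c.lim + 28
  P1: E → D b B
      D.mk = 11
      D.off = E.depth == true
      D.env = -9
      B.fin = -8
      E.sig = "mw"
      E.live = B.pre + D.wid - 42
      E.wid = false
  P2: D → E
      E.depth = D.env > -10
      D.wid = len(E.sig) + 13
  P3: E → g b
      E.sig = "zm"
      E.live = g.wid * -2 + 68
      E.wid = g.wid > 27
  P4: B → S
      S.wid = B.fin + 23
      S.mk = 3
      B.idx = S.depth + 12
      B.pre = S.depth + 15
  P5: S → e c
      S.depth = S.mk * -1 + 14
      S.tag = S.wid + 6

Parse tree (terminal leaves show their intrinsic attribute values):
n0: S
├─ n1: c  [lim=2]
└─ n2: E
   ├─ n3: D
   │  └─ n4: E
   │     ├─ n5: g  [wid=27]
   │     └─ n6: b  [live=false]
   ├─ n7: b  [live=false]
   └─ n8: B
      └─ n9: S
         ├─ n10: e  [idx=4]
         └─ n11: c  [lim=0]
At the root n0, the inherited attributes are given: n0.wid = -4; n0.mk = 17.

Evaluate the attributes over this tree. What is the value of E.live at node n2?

1. n0.wid = -4  [given at root]
2. n0.mk = 17  [given at root]
3. n1.lim = 2  [terminal]
4. n2.depth = false  [c.lim == S.wid]
5. n3.mk = 11  [11]
6. n3.off = false  [E.depth == true]
7. n3.env = -9  [-9]
8. n4.depth = true  [D.env > -10]
9. n5.wid = 27  [terminal]
10. n6.live = false  [terminal]
11. n4.sig = "zm"  ["zm"]
12. n4.live = 14  [g.wid * -2 + 68]
13. n4.wid = false  [g.wid > 27]
14. n3.wid = 15  [len(E.sig) + 13]
15. n7.live = false  [terminal]
16. n8.fin = -8  [-8]
17. n9.wid = 15  [B.fin + 23]
18. n9.mk = 3  [3]
19. n10.idx = 4  [terminal]
20. n11.lim = 0  [terminal]
21. n9.depth = 11  [S.mk * -1 + 14]
22. n9.tag = 21  [S.wid + 6]
23. n8.idx = 23  [S.depth + 12]
24. n8.pre = 26  [S.depth + 15]
25. n2.sig = "mw"  ["mw"]
26. n2.live = -1  [B.pre + D.wid - 42]
27. n2.wid = false  [false]
28. n0.depth = -9  [S.wid - 5]
29. n0.tag = 30  [c.lim + 28]

-1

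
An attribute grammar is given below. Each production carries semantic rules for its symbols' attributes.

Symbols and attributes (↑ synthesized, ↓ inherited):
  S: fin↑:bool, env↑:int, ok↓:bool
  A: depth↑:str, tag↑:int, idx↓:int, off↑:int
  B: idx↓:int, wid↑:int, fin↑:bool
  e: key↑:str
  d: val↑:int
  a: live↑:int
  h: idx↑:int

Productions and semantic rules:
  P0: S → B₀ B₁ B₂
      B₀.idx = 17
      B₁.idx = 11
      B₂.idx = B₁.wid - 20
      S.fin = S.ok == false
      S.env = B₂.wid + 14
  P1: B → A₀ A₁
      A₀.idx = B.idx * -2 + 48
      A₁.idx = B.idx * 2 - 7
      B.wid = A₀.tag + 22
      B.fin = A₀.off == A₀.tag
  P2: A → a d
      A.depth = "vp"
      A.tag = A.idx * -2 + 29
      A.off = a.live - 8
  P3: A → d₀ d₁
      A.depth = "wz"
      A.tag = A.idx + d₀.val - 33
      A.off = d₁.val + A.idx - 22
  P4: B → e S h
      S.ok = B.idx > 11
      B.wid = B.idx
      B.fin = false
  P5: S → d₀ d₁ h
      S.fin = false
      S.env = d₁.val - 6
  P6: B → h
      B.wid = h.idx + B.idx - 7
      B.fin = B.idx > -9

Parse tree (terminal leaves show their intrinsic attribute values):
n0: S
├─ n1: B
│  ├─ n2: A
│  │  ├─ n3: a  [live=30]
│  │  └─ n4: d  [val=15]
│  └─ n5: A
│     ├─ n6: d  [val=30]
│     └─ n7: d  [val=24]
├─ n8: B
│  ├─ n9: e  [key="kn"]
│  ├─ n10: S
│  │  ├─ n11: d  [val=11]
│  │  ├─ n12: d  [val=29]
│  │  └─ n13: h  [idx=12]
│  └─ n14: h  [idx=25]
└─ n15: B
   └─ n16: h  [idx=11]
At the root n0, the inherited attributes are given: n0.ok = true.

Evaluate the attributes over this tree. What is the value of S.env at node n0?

9

1. n0.ok = true  [given at root]
2. n1.idx = 17  [17]
3. n2.idx = 14  [B.idx * -2 + 48]
4. n3.live = 30  [terminal]
5. n4.val = 15  [terminal]
6. n2.depth = "vp"  ["vp"]
7. n2.tag = 1  [A.idx * -2 + 29]
8. n2.off = 22  [a.live - 8]
9. n5.idx = 27  [B.idx * 2 - 7]
10. n6.val = 30  [terminal]
11. n7.val = 24  [terminal]
12. n5.depth = "wz"  ["wz"]
13. n5.tag = 24  [A.idx + d₀.val - 33]
14. n5.off = 29  [d₁.val + A.idx - 22]
15. n1.wid = 23  [A₀.tag + 22]
16. n1.fin = false  [A₀.off == A₀.tag]
17. n8.idx = 11  [11]
18. n9.key = "kn"  [terminal]
19. n10.ok = false  [B.idx > 11]
20. n11.val = 11  [terminal]
21. n12.val = 29  [terminal]
22. n13.idx = 12  [terminal]
23. n10.fin = false  [false]
24. n10.env = 23  [d₁.val - 6]
25. n14.idx = 25  [terminal]
26. n8.wid = 11  [B.idx]
27. n8.fin = false  [false]
28. n15.idx = -9  [B₁.wid - 20]
29. n16.idx = 11  [terminal]
30. n15.wid = -5  [h.idx + B.idx - 7]
31. n15.fin = false  [B.idx > -9]
32. n0.fin = false  [S.ok == false]
33. n0.env = 9  [B₂.wid + 14]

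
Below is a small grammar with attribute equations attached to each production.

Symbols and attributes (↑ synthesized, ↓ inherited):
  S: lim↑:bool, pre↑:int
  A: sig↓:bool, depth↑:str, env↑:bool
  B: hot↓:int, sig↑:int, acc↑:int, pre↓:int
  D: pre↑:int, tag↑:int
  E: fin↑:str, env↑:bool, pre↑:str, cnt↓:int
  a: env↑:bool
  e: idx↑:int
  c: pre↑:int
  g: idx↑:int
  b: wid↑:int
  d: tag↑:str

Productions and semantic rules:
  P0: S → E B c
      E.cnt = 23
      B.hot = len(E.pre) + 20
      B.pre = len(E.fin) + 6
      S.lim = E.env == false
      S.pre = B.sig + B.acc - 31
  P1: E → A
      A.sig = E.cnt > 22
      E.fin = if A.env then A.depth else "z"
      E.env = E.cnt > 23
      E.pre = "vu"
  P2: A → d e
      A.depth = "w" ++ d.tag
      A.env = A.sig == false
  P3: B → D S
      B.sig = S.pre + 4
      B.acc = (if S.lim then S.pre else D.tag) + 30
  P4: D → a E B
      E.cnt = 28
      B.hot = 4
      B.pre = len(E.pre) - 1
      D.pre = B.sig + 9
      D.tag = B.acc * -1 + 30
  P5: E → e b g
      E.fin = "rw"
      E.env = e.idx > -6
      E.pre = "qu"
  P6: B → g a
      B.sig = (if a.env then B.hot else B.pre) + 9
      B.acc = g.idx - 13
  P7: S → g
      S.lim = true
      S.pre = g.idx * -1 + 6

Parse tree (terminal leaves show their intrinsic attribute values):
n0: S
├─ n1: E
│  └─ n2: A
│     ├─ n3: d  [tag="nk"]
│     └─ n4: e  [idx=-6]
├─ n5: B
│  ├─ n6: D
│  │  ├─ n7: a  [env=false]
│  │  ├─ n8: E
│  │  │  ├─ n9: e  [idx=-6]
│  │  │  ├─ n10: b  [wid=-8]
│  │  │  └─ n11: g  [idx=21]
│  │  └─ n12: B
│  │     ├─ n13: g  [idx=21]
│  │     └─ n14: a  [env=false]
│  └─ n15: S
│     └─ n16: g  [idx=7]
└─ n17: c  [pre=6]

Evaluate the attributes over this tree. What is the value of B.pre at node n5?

1. n1.cnt = 23  [23]
2. n2.sig = true  [E.cnt > 22]
3. n3.tag = "nk"  [terminal]
4. n4.idx = -6  [terminal]
5. n2.depth = "wnk"  ["w" ++ d.tag]
6. n2.env = false  [A.sig == false]
7. n1.fin = "z"  [if A.env then A.depth else "z"]
8. n1.env = false  [E.cnt > 23]
9. n1.pre = "vu"  ["vu"]
10. n5.hot = 22  [len(E.pre) + 20]
11. n5.pre = 7  [len(E.fin) + 6]
12. n7.env = false  [terminal]
13. n8.cnt = 28  [28]
14. n9.idx = -6  [terminal]
15. n10.wid = -8  [terminal]
16. n11.idx = 21  [terminal]
17. n8.fin = "rw"  ["rw"]
18. n8.env = false  [e.idx > -6]
19. n8.pre = "qu"  ["qu"]
20. n12.hot = 4  [4]
21. n12.pre = 1  [len(E.pre) - 1]
22. n13.idx = 21  [terminal]
23. n14.env = false  [terminal]
24. n12.sig = 10  [(if a.env then B.hot else B.pre) + 9]
25. n12.acc = 8  [g.idx - 13]
26. n6.pre = 19  [B.sig + 9]
27. n6.tag = 22  [B.acc * -1 + 30]
28. n16.idx = 7  [terminal]
29. n15.lim = true  [true]
30. n15.pre = -1  [g.idx * -1 + 6]
31. n5.sig = 3  [S.pre + 4]
32. n5.acc = 29  [(if S.lim then S.pre else D.tag) + 30]
33. n17.pre = 6  [terminal]
34. n0.lim = true  [E.env == false]
35. n0.pre = 1  [B.sig + B.acc - 31]

7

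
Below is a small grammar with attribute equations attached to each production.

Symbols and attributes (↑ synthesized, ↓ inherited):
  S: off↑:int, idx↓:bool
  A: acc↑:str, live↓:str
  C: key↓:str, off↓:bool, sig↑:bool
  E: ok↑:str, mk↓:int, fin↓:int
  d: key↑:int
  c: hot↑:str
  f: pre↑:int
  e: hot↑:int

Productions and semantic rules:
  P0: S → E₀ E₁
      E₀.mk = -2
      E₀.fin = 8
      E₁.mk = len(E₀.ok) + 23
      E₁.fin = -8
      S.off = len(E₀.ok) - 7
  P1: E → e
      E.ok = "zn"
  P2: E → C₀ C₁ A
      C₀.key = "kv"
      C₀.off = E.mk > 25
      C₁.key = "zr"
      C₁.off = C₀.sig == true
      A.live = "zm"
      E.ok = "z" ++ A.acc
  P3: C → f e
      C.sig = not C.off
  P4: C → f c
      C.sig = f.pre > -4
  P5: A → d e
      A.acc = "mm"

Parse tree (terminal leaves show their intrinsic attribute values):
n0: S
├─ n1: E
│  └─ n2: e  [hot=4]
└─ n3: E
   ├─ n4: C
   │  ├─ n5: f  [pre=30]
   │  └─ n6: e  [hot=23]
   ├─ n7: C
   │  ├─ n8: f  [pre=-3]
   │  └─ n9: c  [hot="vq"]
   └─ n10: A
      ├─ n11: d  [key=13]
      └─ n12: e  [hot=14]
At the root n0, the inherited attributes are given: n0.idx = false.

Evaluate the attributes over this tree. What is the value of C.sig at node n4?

true

1. n0.idx = false  [given at root]
2. n1.mk = -2  [-2]
3. n1.fin = 8  [8]
4. n2.hot = 4  [terminal]
5. n1.ok = "zn"  ["zn"]
6. n3.mk = 25  [len(E₀.ok) + 23]
7. n3.fin = -8  [-8]
8. n4.key = "kv"  ["kv"]
9. n4.off = false  [E.mk > 25]
10. n5.pre = 30  [terminal]
11. n6.hot = 23  [terminal]
12. n4.sig = true  [not C.off]
13. n7.key = "zr"  ["zr"]
14. n7.off = true  [C₀.sig == true]
15. n8.pre = -3  [terminal]
16. n9.hot = "vq"  [terminal]
17. n7.sig = true  [f.pre > -4]
18. n10.live = "zm"  ["zm"]
19. n11.key = 13  [terminal]
20. n12.hot = 14  [terminal]
21. n10.acc = "mm"  ["mm"]
22. n3.ok = "zmm"  ["z" ++ A.acc]
23. n0.off = -5  [len(E₀.ok) - 7]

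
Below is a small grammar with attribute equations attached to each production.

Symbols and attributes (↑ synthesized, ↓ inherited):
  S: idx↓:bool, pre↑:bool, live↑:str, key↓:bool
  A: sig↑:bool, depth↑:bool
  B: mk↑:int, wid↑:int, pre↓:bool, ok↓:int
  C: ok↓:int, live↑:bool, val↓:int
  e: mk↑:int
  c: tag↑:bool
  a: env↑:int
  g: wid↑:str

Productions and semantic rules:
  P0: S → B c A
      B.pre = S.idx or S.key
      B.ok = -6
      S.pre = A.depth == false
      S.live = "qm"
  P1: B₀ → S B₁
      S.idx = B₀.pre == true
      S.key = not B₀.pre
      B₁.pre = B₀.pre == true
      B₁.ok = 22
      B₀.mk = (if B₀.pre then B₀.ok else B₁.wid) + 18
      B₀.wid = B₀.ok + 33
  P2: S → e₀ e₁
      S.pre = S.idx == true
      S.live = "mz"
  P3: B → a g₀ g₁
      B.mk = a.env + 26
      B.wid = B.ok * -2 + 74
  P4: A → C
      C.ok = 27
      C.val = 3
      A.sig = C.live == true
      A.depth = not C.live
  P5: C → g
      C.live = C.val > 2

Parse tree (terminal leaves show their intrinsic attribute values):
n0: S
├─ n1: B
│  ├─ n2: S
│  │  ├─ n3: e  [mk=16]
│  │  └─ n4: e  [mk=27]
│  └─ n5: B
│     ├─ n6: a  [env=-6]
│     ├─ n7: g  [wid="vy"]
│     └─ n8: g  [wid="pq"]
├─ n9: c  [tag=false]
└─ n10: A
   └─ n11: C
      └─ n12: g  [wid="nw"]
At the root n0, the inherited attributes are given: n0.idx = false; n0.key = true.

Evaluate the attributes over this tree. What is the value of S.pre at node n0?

true

1. n0.idx = false  [given at root]
2. n0.key = true  [given at root]
3. n1.pre = true  [S.idx or S.key]
4. n1.ok = -6  [-6]
5. n2.idx = true  [B₀.pre == true]
6. n2.key = false  [not B₀.pre]
7. n3.mk = 16  [terminal]
8. n4.mk = 27  [terminal]
9. n2.pre = true  [S.idx == true]
10. n2.live = "mz"  ["mz"]
11. n5.pre = true  [B₀.pre == true]
12. n5.ok = 22  [22]
13. n6.env = -6  [terminal]
14. n7.wid = "vy"  [terminal]
15. n8.wid = "pq"  [terminal]
16. n5.mk = 20  [a.env + 26]
17. n5.wid = 30  [B.ok * -2 + 74]
18. n1.mk = 12  [(if B₀.pre then B₀.ok else B₁.wid) + 18]
19. n1.wid = 27  [B₀.ok + 33]
20. n9.tag = false  [terminal]
21. n11.ok = 27  [27]
22. n11.val = 3  [3]
23. n12.wid = "nw"  [terminal]
24. n11.live = true  [C.val > 2]
25. n10.sig = true  [C.live == true]
26. n10.depth = false  [not C.live]
27. n0.pre = true  [A.depth == false]
28. n0.live = "qm"  ["qm"]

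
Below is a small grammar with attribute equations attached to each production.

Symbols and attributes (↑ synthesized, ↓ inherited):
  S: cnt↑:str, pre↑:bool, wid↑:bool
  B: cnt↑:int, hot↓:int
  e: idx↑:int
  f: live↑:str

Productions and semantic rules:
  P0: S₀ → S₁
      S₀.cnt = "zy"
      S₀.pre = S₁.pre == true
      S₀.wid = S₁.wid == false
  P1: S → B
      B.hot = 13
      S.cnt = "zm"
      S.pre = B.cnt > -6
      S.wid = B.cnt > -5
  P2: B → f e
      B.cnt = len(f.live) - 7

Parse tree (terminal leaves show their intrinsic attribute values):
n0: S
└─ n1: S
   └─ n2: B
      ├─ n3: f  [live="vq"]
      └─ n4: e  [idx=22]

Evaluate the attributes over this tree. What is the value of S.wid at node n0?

true

1. n2.hot = 13  [13]
2. n3.live = "vq"  [terminal]
3. n4.idx = 22  [terminal]
4. n2.cnt = -5  [len(f.live) - 7]
5. n1.cnt = "zm"  ["zm"]
6. n1.pre = true  [B.cnt > -6]
7. n1.wid = false  [B.cnt > -5]
8. n0.cnt = "zy"  ["zy"]
9. n0.pre = true  [S₁.pre == true]
10. n0.wid = true  [S₁.wid == false]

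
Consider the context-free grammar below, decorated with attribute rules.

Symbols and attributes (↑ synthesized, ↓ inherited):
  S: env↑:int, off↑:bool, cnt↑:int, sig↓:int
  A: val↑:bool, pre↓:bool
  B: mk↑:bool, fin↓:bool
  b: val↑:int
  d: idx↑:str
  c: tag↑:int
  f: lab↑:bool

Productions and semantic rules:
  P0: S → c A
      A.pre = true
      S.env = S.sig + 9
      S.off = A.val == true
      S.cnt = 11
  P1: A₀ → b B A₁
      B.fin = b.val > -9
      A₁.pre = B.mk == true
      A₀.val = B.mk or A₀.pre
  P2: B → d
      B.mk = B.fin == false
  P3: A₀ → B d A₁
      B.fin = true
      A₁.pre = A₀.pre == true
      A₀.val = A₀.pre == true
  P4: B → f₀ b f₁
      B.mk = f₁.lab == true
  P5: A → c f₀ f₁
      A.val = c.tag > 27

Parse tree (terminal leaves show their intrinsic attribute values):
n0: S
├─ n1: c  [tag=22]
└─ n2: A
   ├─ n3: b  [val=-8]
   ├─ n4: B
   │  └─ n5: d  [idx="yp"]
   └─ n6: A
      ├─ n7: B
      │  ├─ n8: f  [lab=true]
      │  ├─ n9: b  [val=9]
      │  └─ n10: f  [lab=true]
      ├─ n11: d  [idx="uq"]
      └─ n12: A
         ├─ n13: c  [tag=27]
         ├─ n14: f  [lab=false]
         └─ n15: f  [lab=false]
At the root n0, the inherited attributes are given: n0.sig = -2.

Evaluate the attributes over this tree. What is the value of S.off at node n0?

true

1. n0.sig = -2  [given at root]
2. n1.tag = 22  [terminal]
3. n2.pre = true  [true]
4. n3.val = -8  [terminal]
5. n4.fin = true  [b.val > -9]
6. n5.idx = "yp"  [terminal]
7. n4.mk = false  [B.fin == false]
8. n6.pre = false  [B.mk == true]
9. n7.fin = true  [true]
10. n8.lab = true  [terminal]
11. n9.val = 9  [terminal]
12. n10.lab = true  [terminal]
13. n7.mk = true  [f₁.lab == true]
14. n11.idx = "uq"  [terminal]
15. n12.pre = false  [A₀.pre == true]
16. n13.tag = 27  [terminal]
17. n14.lab = false  [terminal]
18. n15.lab = false  [terminal]
19. n12.val = false  [c.tag > 27]
20. n6.val = false  [A₀.pre == true]
21. n2.val = true  [B.mk or A₀.pre]
22. n0.env = 7  [S.sig + 9]
23. n0.off = true  [A.val == true]
24. n0.cnt = 11  [11]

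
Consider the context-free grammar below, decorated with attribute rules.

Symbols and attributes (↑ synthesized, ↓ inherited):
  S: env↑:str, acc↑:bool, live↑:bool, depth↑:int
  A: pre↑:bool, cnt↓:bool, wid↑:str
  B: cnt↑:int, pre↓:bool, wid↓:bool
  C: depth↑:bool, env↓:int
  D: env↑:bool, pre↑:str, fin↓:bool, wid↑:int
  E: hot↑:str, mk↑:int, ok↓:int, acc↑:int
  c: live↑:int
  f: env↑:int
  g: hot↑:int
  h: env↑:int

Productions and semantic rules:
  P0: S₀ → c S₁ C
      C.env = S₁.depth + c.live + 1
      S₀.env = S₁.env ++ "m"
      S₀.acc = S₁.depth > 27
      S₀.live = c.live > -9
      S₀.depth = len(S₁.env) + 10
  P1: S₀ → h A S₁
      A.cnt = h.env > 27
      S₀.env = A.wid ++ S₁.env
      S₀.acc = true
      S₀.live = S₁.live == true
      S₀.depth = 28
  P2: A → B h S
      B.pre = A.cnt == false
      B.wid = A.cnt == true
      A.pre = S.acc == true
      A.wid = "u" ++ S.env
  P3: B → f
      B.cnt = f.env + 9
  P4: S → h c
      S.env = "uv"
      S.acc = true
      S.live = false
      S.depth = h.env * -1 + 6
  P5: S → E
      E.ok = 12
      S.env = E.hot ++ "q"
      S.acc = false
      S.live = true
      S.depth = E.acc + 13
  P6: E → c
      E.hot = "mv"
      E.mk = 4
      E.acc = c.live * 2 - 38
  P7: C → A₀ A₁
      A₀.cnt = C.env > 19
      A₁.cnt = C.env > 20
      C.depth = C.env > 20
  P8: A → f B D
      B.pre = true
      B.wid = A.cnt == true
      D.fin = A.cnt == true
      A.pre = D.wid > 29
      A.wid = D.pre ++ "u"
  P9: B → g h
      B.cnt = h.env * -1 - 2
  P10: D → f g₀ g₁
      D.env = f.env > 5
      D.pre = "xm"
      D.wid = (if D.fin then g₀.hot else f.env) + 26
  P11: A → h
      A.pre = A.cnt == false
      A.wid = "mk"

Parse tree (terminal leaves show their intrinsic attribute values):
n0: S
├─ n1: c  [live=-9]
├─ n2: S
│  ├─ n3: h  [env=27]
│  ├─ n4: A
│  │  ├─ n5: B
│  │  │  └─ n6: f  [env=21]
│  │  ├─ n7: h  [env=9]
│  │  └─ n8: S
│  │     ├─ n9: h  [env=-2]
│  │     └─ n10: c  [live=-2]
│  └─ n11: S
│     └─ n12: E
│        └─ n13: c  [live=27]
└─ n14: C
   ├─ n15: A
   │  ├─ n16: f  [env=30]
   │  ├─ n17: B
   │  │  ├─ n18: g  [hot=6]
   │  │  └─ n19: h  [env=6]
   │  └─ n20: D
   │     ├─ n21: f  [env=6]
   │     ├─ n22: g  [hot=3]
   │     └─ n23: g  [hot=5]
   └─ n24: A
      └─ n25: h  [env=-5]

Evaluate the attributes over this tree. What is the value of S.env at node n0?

1. n1.live = -9  [terminal]
2. n3.env = 27  [terminal]
3. n4.cnt = false  [h.env > 27]
4. n5.pre = true  [A.cnt == false]
5. n5.wid = false  [A.cnt == true]
6. n6.env = 21  [terminal]
7. n5.cnt = 30  [f.env + 9]
8. n7.env = 9  [terminal]
9. n9.env = -2  [terminal]
10. n10.live = -2  [terminal]
11. n8.env = "uv"  ["uv"]
12. n8.acc = true  [true]
13. n8.live = false  [false]
14. n8.depth = 8  [h.env * -1 + 6]
15. n4.pre = true  [S.acc == true]
16. n4.wid = "uuv"  ["u" ++ S.env]
17. n12.ok = 12  [12]
18. n13.live = 27  [terminal]
19. n12.hot = "mv"  ["mv"]
20. n12.mk = 4  [4]
21. n12.acc = 16  [c.live * 2 - 38]
22. n11.env = "mvq"  [E.hot ++ "q"]
23. n11.acc = false  [false]
24. n11.live = true  [true]
25. n11.depth = 29  [E.acc + 13]
26. n2.env = "uuvmvq"  [A.wid ++ S₁.env]
27. n2.acc = true  [true]
28. n2.live = true  [S₁.live == true]
29. n2.depth = 28  [28]
30. n14.env = 20  [S₁.depth + c.live + 1]
31. n15.cnt = true  [C.env > 19]
32. n16.env = 30  [terminal]
33. n17.pre = true  [true]
34. n17.wid = true  [A.cnt == true]
35. n18.hot = 6  [terminal]
36. n19.env = 6  [terminal]
37. n17.cnt = -8  [h.env * -1 - 2]
38. n20.fin = true  [A.cnt == true]
39. n21.env = 6  [terminal]
40. n22.hot = 3  [terminal]
41. n23.hot = 5  [terminal]
42. n20.env = true  [f.env > 5]
43. n20.pre = "xm"  ["xm"]
44. n20.wid = 29  [(if D.fin then g₀.hot else f.env) + 26]
45. n15.pre = false  [D.wid > 29]
46. n15.wid = "xmu"  [D.pre ++ "u"]
47. n24.cnt = false  [C.env > 20]
48. n25.env = -5  [terminal]
49. n24.pre = true  [A.cnt == false]
50. n24.wid = "mk"  ["mk"]
51. n14.depth = false  [C.env > 20]
52. n0.env = "uuvmvqm"  [S₁.env ++ "m"]
53. n0.acc = true  [S₁.depth > 27]
54. n0.live = false  [c.live > -9]
55. n0.depth = 16  [len(S₁.env) + 10]

"uuvmvqm"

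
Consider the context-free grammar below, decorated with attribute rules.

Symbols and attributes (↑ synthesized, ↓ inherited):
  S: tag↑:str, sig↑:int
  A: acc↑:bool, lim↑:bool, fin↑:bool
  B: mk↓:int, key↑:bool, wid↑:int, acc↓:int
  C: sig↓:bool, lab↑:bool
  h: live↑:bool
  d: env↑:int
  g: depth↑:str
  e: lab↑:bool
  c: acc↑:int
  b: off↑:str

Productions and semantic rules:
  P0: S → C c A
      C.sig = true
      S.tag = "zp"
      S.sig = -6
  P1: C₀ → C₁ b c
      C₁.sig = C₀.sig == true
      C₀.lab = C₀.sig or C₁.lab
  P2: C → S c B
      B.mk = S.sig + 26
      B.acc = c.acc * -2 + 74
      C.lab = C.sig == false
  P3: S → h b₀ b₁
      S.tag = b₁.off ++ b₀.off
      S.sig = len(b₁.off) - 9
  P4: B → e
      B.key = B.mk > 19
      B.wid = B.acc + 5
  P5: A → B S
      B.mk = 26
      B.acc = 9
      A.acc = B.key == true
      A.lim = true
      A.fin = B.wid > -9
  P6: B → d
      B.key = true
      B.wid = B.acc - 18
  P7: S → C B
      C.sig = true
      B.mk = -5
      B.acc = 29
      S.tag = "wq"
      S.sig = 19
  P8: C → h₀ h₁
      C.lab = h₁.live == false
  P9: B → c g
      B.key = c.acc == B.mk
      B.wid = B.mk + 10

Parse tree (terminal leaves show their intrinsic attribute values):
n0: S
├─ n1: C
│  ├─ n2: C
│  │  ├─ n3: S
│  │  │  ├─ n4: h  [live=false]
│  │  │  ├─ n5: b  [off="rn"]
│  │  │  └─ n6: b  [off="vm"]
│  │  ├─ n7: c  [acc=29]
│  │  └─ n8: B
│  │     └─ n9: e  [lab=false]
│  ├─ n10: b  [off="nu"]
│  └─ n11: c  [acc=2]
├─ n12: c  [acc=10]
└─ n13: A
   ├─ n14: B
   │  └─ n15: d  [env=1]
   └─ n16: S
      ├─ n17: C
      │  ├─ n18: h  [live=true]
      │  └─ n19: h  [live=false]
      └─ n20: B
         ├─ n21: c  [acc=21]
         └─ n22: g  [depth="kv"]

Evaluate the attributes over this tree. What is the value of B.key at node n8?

false

1. n1.sig = true  [true]
2. n2.sig = true  [C₀.sig == true]
3. n4.live = false  [terminal]
4. n5.off = "rn"  [terminal]
5. n6.off = "vm"  [terminal]
6. n3.tag = "vmrn"  [b₁.off ++ b₀.off]
7. n3.sig = -7  [len(b₁.off) - 9]
8. n7.acc = 29  [terminal]
9. n8.mk = 19  [S.sig + 26]
10. n8.acc = 16  [c.acc * -2 + 74]
11. n9.lab = false  [terminal]
12. n8.key = false  [B.mk > 19]
13. n8.wid = 21  [B.acc + 5]
14. n2.lab = false  [C.sig == false]
15. n10.off = "nu"  [terminal]
16. n11.acc = 2  [terminal]
17. n1.lab = true  [C₀.sig or C₁.lab]
18. n12.acc = 10  [terminal]
19. n14.mk = 26  [26]
20. n14.acc = 9  [9]
21. n15.env = 1  [terminal]
22. n14.key = true  [true]
23. n14.wid = -9  [B.acc - 18]
24. n17.sig = true  [true]
25. n18.live = true  [terminal]
26. n19.live = false  [terminal]
27. n17.lab = true  [h₁.live == false]
28. n20.mk = -5  [-5]
29. n20.acc = 29  [29]
30. n21.acc = 21  [terminal]
31. n22.depth = "kv"  [terminal]
32. n20.key = false  [c.acc == B.mk]
33. n20.wid = 5  [B.mk + 10]
34. n16.tag = "wq"  ["wq"]
35. n16.sig = 19  [19]
36. n13.acc = true  [B.key == true]
37. n13.lim = true  [true]
38. n13.fin = false  [B.wid > -9]
39. n0.tag = "zp"  ["zp"]
40. n0.sig = -6  [-6]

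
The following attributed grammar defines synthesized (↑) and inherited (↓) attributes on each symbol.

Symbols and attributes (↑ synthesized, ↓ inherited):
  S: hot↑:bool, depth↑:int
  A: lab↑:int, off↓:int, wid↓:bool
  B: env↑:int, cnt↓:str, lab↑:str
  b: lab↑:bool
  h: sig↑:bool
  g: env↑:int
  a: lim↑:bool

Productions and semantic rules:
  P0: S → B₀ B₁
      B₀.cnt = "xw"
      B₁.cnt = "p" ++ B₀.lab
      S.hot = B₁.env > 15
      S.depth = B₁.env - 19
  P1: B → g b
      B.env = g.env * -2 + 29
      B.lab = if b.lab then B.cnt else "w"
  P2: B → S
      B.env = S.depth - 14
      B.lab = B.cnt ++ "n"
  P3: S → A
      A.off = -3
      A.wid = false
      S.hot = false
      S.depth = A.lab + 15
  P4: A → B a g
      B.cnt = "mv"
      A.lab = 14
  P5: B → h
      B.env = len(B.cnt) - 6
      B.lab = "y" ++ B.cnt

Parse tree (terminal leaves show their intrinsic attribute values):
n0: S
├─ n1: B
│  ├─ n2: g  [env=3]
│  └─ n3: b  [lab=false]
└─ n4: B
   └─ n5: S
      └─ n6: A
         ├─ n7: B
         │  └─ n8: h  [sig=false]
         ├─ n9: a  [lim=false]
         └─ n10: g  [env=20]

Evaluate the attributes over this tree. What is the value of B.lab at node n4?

1. n1.cnt = "xw"  ["xw"]
2. n2.env = 3  [terminal]
3. n3.lab = false  [terminal]
4. n1.env = 23  [g.env * -2 + 29]
5. n1.lab = "w"  [if b.lab then B.cnt else "w"]
6. n4.cnt = "pw"  ["p" ++ B₀.lab]
7. n6.off = -3  [-3]
8. n6.wid = false  [false]
9. n7.cnt = "mv"  ["mv"]
10. n8.sig = false  [terminal]
11. n7.env = -4  [len(B.cnt) - 6]
12. n7.lab = "ymv"  ["y" ++ B.cnt]
13. n9.lim = false  [terminal]
14. n10.env = 20  [terminal]
15. n6.lab = 14  [14]
16. n5.hot = false  [false]
17. n5.depth = 29  [A.lab + 15]
18. n4.env = 15  [S.depth - 14]
19. n4.lab = "pwn"  [B.cnt ++ "n"]
20. n0.hot = false  [B₁.env > 15]
21. n0.depth = -4  [B₁.env - 19]

"pwn"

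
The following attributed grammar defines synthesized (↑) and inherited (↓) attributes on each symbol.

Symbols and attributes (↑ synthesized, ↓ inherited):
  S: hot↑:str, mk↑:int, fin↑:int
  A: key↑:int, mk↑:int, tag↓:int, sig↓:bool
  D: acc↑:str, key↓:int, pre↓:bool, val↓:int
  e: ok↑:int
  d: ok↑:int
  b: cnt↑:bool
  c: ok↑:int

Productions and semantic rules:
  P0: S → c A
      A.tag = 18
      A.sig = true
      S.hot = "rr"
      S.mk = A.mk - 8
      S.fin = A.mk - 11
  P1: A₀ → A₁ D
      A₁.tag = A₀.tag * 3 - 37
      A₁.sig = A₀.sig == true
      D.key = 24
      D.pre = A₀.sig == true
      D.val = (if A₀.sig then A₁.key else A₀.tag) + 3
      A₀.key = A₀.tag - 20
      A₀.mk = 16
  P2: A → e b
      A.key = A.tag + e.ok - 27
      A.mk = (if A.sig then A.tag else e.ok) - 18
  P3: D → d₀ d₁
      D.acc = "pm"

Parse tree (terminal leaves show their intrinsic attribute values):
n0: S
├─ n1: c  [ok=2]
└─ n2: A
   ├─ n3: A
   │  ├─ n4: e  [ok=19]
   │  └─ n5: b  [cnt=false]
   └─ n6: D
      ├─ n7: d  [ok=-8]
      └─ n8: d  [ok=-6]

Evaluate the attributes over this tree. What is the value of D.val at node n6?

1. n1.ok = 2  [terminal]
2. n2.tag = 18  [18]
3. n2.sig = true  [true]
4. n3.tag = 17  [A₀.tag * 3 - 37]
5. n3.sig = true  [A₀.sig == true]
6. n4.ok = 19  [terminal]
7. n5.cnt = false  [terminal]
8. n3.key = 9  [A.tag + e.ok - 27]
9. n3.mk = -1  [(if A.sig then A.tag else e.ok) - 18]
10. n6.key = 24  [24]
11. n6.pre = true  [A₀.sig == true]
12. n6.val = 12  [(if A₀.sig then A₁.key else A₀.tag) + 3]
13. n7.ok = -8  [terminal]
14. n8.ok = -6  [terminal]
15. n6.acc = "pm"  ["pm"]
16. n2.key = -2  [A₀.tag - 20]
17. n2.mk = 16  [16]
18. n0.hot = "rr"  ["rr"]
19. n0.mk = 8  [A.mk - 8]
20. n0.fin = 5  [A.mk - 11]

12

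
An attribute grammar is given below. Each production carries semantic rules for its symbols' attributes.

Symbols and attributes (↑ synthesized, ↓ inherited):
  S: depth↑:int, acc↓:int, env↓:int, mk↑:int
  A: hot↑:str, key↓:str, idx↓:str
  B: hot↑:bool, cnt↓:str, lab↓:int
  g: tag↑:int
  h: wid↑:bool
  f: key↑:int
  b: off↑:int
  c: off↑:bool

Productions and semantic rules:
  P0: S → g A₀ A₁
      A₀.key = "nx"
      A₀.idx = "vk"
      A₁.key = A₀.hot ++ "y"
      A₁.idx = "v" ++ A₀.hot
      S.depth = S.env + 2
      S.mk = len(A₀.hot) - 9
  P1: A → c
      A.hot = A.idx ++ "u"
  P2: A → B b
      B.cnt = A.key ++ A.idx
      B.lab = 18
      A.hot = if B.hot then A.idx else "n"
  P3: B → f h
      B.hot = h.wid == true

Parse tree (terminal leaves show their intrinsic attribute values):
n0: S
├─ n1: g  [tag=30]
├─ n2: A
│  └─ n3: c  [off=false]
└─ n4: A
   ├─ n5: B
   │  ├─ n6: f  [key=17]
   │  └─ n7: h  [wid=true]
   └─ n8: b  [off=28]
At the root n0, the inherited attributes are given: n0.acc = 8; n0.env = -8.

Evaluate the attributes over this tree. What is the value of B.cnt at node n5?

1. n0.acc = 8  [given at root]
2. n0.env = -8  [given at root]
3. n1.tag = 30  [terminal]
4. n2.key = "nx"  ["nx"]
5. n2.idx = "vk"  ["vk"]
6. n3.off = false  [terminal]
7. n2.hot = "vku"  [A.idx ++ "u"]
8. n4.key = "vkuy"  [A₀.hot ++ "y"]
9. n4.idx = "vvku"  ["v" ++ A₀.hot]
10. n5.cnt = "vkuyvvku"  [A.key ++ A.idx]
11. n5.lab = 18  [18]
12. n6.key = 17  [terminal]
13. n7.wid = true  [terminal]
14. n5.hot = true  [h.wid == true]
15. n8.off = 28  [terminal]
16. n4.hot = "vvku"  [if B.hot then A.idx else "n"]
17. n0.depth = -6  [S.env + 2]
18. n0.mk = -6  [len(A₀.hot) - 9]

"vkuyvvku"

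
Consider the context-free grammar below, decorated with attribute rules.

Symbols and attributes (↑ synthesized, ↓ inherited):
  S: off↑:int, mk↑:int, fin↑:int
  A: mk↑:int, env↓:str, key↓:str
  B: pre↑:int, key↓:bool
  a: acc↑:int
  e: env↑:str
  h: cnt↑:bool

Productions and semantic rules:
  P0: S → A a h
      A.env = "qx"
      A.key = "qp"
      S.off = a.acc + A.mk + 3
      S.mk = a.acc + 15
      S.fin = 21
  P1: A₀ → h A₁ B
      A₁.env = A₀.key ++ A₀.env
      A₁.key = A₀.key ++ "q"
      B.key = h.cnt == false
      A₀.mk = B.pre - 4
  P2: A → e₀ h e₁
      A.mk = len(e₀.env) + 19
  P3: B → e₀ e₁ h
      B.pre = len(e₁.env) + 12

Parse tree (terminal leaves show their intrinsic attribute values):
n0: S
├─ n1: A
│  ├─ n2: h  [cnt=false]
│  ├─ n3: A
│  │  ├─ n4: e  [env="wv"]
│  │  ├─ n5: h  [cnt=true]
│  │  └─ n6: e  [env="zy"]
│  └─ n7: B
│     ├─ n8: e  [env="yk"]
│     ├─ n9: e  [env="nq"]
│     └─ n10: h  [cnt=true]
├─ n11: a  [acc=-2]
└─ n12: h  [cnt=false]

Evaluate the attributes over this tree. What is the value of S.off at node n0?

1. n1.env = "qx"  ["qx"]
2. n1.key = "qp"  ["qp"]
3. n2.cnt = false  [terminal]
4. n3.env = "qpqx"  [A₀.key ++ A₀.env]
5. n3.key = "qpq"  [A₀.key ++ "q"]
6. n4.env = "wv"  [terminal]
7. n5.cnt = true  [terminal]
8. n6.env = "zy"  [terminal]
9. n3.mk = 21  [len(e₀.env) + 19]
10. n7.key = true  [h.cnt == false]
11. n8.env = "yk"  [terminal]
12. n9.env = "nq"  [terminal]
13. n10.cnt = true  [terminal]
14. n7.pre = 14  [len(e₁.env) + 12]
15. n1.mk = 10  [B.pre - 4]
16. n11.acc = -2  [terminal]
17. n12.cnt = false  [terminal]
18. n0.off = 11  [a.acc + A.mk + 3]
19. n0.mk = 13  [a.acc + 15]
20. n0.fin = 21  [21]

11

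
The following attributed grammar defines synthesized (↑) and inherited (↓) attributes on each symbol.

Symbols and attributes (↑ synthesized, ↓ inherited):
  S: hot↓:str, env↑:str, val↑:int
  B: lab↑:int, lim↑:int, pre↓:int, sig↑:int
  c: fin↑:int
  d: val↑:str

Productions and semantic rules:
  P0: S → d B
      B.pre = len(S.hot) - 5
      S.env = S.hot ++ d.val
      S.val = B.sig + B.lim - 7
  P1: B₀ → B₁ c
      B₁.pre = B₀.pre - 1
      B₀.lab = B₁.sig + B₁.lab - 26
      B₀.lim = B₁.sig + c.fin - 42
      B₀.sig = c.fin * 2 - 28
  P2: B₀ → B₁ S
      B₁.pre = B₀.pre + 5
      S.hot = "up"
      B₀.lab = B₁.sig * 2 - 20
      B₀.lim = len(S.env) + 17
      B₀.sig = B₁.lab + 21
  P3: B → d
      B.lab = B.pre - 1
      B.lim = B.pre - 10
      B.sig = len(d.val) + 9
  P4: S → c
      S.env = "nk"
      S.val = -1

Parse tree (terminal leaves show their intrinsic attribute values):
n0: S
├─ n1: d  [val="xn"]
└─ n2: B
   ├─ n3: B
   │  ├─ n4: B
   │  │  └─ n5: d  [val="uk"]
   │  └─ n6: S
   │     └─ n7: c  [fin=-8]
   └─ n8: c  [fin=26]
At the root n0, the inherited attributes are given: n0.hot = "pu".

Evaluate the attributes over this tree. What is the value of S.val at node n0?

22

1. n0.hot = "pu"  [given at root]
2. n1.val = "xn"  [terminal]
3. n2.pre = -3  [len(S.hot) - 5]
4. n3.pre = -4  [B₀.pre - 1]
5. n4.pre = 1  [B₀.pre + 5]
6. n5.val = "uk"  [terminal]
7. n4.lab = 0  [B.pre - 1]
8. n4.lim = -9  [B.pre - 10]
9. n4.sig = 11  [len(d.val) + 9]
10. n6.hot = "up"  ["up"]
11. n7.fin = -8  [terminal]
12. n6.env = "nk"  ["nk"]
13. n6.val = -1  [-1]
14. n3.lab = 2  [B₁.sig * 2 - 20]
15. n3.lim = 19  [len(S.env) + 17]
16. n3.sig = 21  [B₁.lab + 21]
17. n8.fin = 26  [terminal]
18. n2.lab = -3  [B₁.sig + B₁.lab - 26]
19. n2.lim = 5  [B₁.sig + c.fin - 42]
20. n2.sig = 24  [c.fin * 2 - 28]
21. n0.env = "puxn"  [S.hot ++ d.val]
22. n0.val = 22  [B.sig + B.lim - 7]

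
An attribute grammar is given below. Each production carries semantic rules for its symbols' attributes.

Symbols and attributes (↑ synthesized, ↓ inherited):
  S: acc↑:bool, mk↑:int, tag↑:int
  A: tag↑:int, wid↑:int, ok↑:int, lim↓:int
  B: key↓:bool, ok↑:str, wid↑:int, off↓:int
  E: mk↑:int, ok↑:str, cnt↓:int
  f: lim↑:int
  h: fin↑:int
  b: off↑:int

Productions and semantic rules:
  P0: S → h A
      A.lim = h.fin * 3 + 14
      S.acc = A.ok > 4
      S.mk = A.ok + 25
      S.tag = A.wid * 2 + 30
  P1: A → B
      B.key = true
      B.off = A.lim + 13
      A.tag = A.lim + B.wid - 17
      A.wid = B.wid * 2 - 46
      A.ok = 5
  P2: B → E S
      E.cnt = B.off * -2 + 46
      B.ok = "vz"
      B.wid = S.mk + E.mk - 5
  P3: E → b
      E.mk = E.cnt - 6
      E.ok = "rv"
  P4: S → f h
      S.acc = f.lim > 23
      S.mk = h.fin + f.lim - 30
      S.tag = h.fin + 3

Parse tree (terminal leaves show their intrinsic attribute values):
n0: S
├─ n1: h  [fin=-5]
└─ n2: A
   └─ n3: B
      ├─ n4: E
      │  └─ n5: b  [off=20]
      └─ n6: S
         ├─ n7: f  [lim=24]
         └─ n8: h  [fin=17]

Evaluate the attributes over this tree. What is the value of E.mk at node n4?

1. n1.fin = -5  [terminal]
2. n2.lim = -1  [h.fin * 3 + 14]
3. n3.key = true  [true]
4. n3.off = 12  [A.lim + 13]
5. n4.cnt = 22  [B.off * -2 + 46]
6. n5.off = 20  [terminal]
7. n4.mk = 16  [E.cnt - 6]
8. n4.ok = "rv"  ["rv"]
9. n7.lim = 24  [terminal]
10. n8.fin = 17  [terminal]
11. n6.acc = true  [f.lim > 23]
12. n6.mk = 11  [h.fin + f.lim - 30]
13. n6.tag = 20  [h.fin + 3]
14. n3.ok = "vz"  ["vz"]
15. n3.wid = 22  [S.mk + E.mk - 5]
16. n2.tag = 4  [A.lim + B.wid - 17]
17. n2.wid = -2  [B.wid * 2 - 46]
18. n2.ok = 5  [5]
19. n0.acc = true  [A.ok > 4]
20. n0.mk = 30  [A.ok + 25]
21. n0.tag = 26  [A.wid * 2 + 30]

16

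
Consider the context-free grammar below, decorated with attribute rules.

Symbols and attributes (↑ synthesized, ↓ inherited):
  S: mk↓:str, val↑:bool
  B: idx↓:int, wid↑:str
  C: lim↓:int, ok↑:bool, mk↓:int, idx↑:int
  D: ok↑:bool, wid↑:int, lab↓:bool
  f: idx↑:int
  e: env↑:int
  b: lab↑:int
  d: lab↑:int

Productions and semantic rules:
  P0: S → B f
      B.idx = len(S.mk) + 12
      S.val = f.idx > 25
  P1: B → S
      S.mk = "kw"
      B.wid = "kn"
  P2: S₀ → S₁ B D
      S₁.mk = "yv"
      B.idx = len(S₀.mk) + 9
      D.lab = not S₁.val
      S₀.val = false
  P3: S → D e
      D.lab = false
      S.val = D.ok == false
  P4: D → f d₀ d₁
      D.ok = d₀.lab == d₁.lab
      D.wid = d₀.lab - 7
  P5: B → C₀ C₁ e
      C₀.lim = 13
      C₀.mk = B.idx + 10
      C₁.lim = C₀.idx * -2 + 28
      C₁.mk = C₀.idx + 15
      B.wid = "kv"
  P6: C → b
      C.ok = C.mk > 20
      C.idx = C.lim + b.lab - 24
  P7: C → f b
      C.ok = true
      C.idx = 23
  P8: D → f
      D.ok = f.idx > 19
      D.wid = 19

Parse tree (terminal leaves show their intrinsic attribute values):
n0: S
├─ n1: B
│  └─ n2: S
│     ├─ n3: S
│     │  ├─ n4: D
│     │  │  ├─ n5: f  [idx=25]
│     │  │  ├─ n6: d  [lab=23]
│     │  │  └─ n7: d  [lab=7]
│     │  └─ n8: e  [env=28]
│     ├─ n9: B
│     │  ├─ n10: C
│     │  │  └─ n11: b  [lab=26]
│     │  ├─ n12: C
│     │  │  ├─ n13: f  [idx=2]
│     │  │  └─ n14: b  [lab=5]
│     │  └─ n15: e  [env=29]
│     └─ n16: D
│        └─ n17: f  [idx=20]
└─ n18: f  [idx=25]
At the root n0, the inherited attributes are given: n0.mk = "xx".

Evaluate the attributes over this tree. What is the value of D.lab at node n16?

false

1. n0.mk = "xx"  [given at root]
2. n1.idx = 14  [len(S.mk) + 12]
3. n2.mk = "kw"  ["kw"]
4. n3.mk = "yv"  ["yv"]
5. n4.lab = false  [false]
6. n5.idx = 25  [terminal]
7. n6.lab = 23  [terminal]
8. n7.lab = 7  [terminal]
9. n4.ok = false  [d₀.lab == d₁.lab]
10. n4.wid = 16  [d₀.lab - 7]
11. n8.env = 28  [terminal]
12. n3.val = true  [D.ok == false]
13. n9.idx = 11  [len(S₀.mk) + 9]
14. n10.lim = 13  [13]
15. n10.mk = 21  [B.idx + 10]
16. n11.lab = 26  [terminal]
17. n10.ok = true  [C.mk > 20]
18. n10.idx = 15  [C.lim + b.lab - 24]
19. n12.lim = -2  [C₀.idx * -2 + 28]
20. n12.mk = 30  [C₀.idx + 15]
21. n13.idx = 2  [terminal]
22. n14.lab = 5  [terminal]
23. n12.ok = true  [true]
24. n12.idx = 23  [23]
25. n15.env = 29  [terminal]
26. n9.wid = "kv"  ["kv"]
27. n16.lab = false  [not S₁.val]
28. n17.idx = 20  [terminal]
29. n16.ok = true  [f.idx > 19]
30. n16.wid = 19  [19]
31. n2.val = false  [false]
32. n1.wid = "kn"  ["kn"]
33. n18.idx = 25  [terminal]
34. n0.val = false  [f.idx > 25]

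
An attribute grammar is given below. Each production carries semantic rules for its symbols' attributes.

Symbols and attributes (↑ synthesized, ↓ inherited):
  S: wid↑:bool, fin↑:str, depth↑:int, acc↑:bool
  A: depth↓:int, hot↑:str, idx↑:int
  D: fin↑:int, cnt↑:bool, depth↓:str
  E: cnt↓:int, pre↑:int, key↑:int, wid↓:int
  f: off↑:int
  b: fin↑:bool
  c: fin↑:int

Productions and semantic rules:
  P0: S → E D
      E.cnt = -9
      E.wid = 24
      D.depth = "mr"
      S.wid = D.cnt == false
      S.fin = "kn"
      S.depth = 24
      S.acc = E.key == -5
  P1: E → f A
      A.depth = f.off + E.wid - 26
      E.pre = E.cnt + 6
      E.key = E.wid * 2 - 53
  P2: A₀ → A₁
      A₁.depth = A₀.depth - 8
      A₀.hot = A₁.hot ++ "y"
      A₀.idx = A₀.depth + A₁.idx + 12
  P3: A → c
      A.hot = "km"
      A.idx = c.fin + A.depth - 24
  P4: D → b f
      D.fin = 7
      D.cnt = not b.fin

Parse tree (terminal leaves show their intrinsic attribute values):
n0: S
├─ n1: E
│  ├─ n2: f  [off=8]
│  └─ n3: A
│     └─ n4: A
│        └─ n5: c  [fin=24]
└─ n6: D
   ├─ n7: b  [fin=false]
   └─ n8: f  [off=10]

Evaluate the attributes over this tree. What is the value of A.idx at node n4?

1. n1.cnt = -9  [-9]
2. n1.wid = 24  [24]
3. n2.off = 8  [terminal]
4. n3.depth = 6  [f.off + E.wid - 26]
5. n4.depth = -2  [A₀.depth - 8]
6. n5.fin = 24  [terminal]
7. n4.hot = "km"  ["km"]
8. n4.idx = -2  [c.fin + A.depth - 24]
9. n3.hot = "kmy"  [A₁.hot ++ "y"]
10. n3.idx = 16  [A₀.depth + A₁.idx + 12]
11. n1.pre = -3  [E.cnt + 6]
12. n1.key = -5  [E.wid * 2 - 53]
13. n6.depth = "mr"  ["mr"]
14. n7.fin = false  [terminal]
15. n8.off = 10  [terminal]
16. n6.fin = 7  [7]
17. n6.cnt = true  [not b.fin]
18. n0.wid = false  [D.cnt == false]
19. n0.fin = "kn"  ["kn"]
20. n0.depth = 24  [24]
21. n0.acc = true  [E.key == -5]

-2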